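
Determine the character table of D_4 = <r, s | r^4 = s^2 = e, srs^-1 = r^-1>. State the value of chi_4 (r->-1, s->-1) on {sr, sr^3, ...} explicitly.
Conjugacy classes: {e} of size 1, {r^2} of size 1, {r^1, r^3} of size 2, {s, sr^2, ...} of size 2, {sr, sr^3, ...} of size 2.
Character table:
  irrep \ class              {e} (size 1)  {r^2} (size 1)  {r^1, r^3} (size 2)  {s, sr^2, ...} (size 2)  {sr, sr^3, ...} (size 2)
  chi_1 (triv)               1             1               1                    1                        1                       
  chi_2 (sign: r->1, s->-1)  1             1               1                    -1                       -1                      
  chi_3 (r->-1, s->1)        1             1               -1                   1                        -1                      
  chi_4 (r->-1, s->-1)       1             1               -1                   -1                       1                       
  chi_5 (2d, j=1)            2             -2              0                    0                        0                       

Spot check: chi_4 (r->-1, s->-1) on {sr, sr^3, ...} = 1.

Explanation: D_4 has order 2*4 = 8 with 5 conjugacy classes, hence 5 irreducibles. Sum of squared dims 1 + 1 + 1 + 1 + 4 = 8 = |G|. Linear characters come from the abelianisation; the 2-dimensional irreps have character r^k -> 2*cos(2*pi*j*k/4), reflections -> 0.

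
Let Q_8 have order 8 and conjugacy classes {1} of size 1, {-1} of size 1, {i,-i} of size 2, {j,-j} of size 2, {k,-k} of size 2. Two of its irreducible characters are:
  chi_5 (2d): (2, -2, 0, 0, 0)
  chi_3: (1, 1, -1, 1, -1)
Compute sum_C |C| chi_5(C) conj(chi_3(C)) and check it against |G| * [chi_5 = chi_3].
Sum = 0; so <chi_5, chi_3> = 0 (distinct irreducibles are orthogonal).

Details: Compute term by term over conjugacy classes (|C| * chi_5(C) * conj(chi_3(C))):
  1*(2)*conj(1) + 1*(-2)*conj(1) + 2*(0)*conj(-1) + 2*(0)*conj(1) + 2*(0)*conj(-1)
  = (2) + (-2) + (0) + (0) + (0)
  = 0.
Dividing by |G| = 8 gives 0/8 = 0, matching the row-orthogonality relation <chi_5, chi_3> = [chi_5 = chi_3].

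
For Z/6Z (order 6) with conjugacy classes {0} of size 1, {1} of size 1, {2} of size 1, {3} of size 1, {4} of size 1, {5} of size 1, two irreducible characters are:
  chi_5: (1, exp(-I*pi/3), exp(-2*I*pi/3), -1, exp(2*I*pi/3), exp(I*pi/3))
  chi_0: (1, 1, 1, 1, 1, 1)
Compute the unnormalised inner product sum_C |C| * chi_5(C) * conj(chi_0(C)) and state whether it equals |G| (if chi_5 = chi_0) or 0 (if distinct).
Sum = 0; so <chi_5, chi_0> = 0 (distinct irreducibles are orthogonal).

Proof sketch: Compute term by term over conjugacy classes (|C| * chi_5(C) * conj(chi_0(C))):
  1*(1)*conj(1) + 1*(exp(-I*pi/3))*conj(1) + 1*(exp(-2*I*pi/3))*conj(1) + 1*(-1)*conj(1) + 1*(exp(2*I*pi/3))*conj(1) + 1*(exp(I*pi/3))*conj(1)
  = (1) + (exp(-I*pi/3)) + (exp(-2*I*pi/3)) + (-1) + (exp(2*I*pi/3)) + (exp(I*pi/3))
  = 0.
(Exp terms are combined using exp(i*s)*conj(exp(i*t)) = exp(i*(s-t)), and sums of them are collapsed using the identity that for every m > 1 the m distinct m-th roots of unity sum to 0, e.g. 1 + exp(2*I*pi/3) + exp(-2*I*pi/3) = 0.)
Dividing by |G| = 6 gives 0/6 = 0, matching the row-orthogonality relation <chi_5, chi_0> = [chi_5 = chi_0].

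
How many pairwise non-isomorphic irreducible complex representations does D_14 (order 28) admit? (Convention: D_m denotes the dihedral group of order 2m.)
10

Explanation: The number of irreducible complex representations of a finite group equals its number of conjugacy classes. D_14 has 10 conjugacy classes (n/2 + 3 for n even), so D_14 (order 28) has exactly 10 irreducible complex representations.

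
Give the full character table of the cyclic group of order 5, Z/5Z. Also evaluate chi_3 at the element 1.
Character table of Z/5Z (irreps indexed chi_0,...,chi_4 with chi_k(m) = zeta_5^(k*m), zeta_5 = exp(2*pi*i/5)):
  irrep \ class  {0} (size 1)  {1} (size 1)    {2} (size 1)    {3} (size 1)    {4} (size 1)  
  chi_0          1             1               1               1               1             
  chi_1          1             exp(2*I*pi/5)   exp(4*I*pi/5)   exp(-4*I*pi/5)  exp(-2*I*pi/5)
  chi_2          1             exp(4*I*pi/5)   exp(-2*I*pi/5)  exp(2*I*pi/5)   exp(-4*I*pi/5)
  chi_3          1             exp(-4*I*pi/5)  exp(2*I*pi/5)   exp(-2*I*pi/5)  exp(4*I*pi/5) 
  chi_4          1             exp(-2*I*pi/5)  exp(-4*I*pi/5)  exp(4*I*pi/5)   exp(2*I*pi/5) 

Spot check: chi_3(1) = zeta_5^(3*1) = zeta_5^3 = exp(-4*I*pi/5).

Working: Z/5Z is abelian, so all 5 irreducible complex representations are 1-dimensional. They are given by chi_k(m) = zeta_5^(k*m) for k = 0,...,4. Row orthogonality: sum_m chi_k(m) conj(chi_l(m)) = 5 * [k = l].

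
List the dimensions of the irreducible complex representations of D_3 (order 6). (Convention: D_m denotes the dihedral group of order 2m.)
Dimensions: 1, 1, 2

Explanation: There are 3 irreducibles (= number of conjugacy classes). Their dimensions d_i satisfy sum d_i^2 = |G| = 6: 1 + 1 + 4 = 6.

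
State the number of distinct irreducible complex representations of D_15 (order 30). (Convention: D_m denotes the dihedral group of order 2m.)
9

Proof sketch: The number of irreducible complex representations of a finite group equals its number of conjugacy classes. D_15 has 9 conjugacy classes ((n+3)/2 for n odd), so D_15 (order 30) has exactly 9 irreducible complex representations.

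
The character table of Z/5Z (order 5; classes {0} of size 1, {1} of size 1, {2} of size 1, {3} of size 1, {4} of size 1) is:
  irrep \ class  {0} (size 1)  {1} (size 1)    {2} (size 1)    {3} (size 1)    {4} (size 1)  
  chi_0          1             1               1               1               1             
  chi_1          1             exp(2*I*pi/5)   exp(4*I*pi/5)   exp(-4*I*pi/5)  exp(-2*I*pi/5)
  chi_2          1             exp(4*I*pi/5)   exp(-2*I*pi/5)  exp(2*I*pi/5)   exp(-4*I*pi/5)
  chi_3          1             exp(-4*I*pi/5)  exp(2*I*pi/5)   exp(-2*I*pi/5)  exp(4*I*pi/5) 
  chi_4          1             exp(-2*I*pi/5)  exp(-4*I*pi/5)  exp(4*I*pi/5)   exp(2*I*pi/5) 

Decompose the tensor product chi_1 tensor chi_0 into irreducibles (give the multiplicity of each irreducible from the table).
chi_1 tensor chi_0 = chi_1 (all other irreducibles have multiplicity 0).

Why: The character of a tensor product is the pointwise product (chi_1 * chi_0)(C) = chi_1(C) * chi_0(C):
  {0}: (1)*(1), {1}: (exp(2*I*pi/5))*(1), {2}: (exp(4*I*pi/5))*(1), {3}: (exp(-4*I*pi/5))*(1), {4}: (exp(-2*I*pi/5))*(1)
so (chi_1 * chi_0) takes values
  {0} -> 1, {1} -> exp(2*I*pi/5), {2} -> exp(4*I*pi/5), {3} -> exp(-4*I*pi/5), {4} -> exp(-2*I*pi/5).
Now take the inner product of this character with each irreducible chi from the table, <chi_1*chi_0, chi> = (1/5) sum_C |C| (chi_1*chi_0)(C) conj(chi(C)):
  <chi_1*chi_0, chi_0> = (1/5)[1*(1)*conj(1) + 1*(exp(2*I*pi/5))*conj(1) + 1*(exp(4*I*pi/5))*conj(1) + 1*(exp(-4*I*pi/5))*conj(1) + 1*(exp(-2*I*pi/5))*conj(1)]
      = (1/5)[(1) + (exp(2*I*pi/5)) + (exp(4*I*pi/5)) + (exp(-4*I*pi/5)) + (exp(-2*I*pi/5))] = 0/5 = 0
  <chi_1*chi_0, chi_1> = (1/5)[1*(1)*conj(1) + 1*(exp(2*I*pi/5))*conj(exp(2*I*pi/5)) + 1*(exp(4*I*pi/5))*conj(exp(4*I*pi/5)) + 1*(exp(-4*I*pi/5))*conj(exp(-4*I*pi/5)) + 1*(exp(-2*I*pi/5))*conj(exp(-2*I*pi/5))]
      = (1/5)[(1) + (1) + (1) + (1) + (1)] = 5/5 = 1
  <chi_1*chi_0, chi_2> = (1/5)[1*(1)*conj(1) + 1*(exp(2*I*pi/5))*conj(exp(4*I*pi/5)) + 1*(exp(4*I*pi/5))*conj(exp(-2*I*pi/5)) + 1*(exp(-4*I*pi/5))*conj(exp(2*I*pi/5)) + 1*(exp(-2*I*pi/5))*conj(exp(-4*I*pi/5))]
      = (1/5)[(1) + (exp(-2*I*pi/5)) + (exp(-4*I*pi/5)) + (exp(4*I*pi/5)) + (exp(2*I*pi/5))] = 0/5 = 0
  <chi_1*chi_0, chi_3> = (1/5)[1*(1)*conj(1) + 1*(exp(2*I*pi/5))*conj(exp(-4*I*pi/5)) + 1*(exp(4*I*pi/5))*conj(exp(2*I*pi/5)) + 1*(exp(-4*I*pi/5))*conj(exp(-2*I*pi/5)) + 1*(exp(-2*I*pi/5))*conj(exp(4*I*pi/5))]
      = (1/5)[(1) + (exp(-4*I*pi/5)) + (exp(2*I*pi/5)) + (exp(-2*I*pi/5)) + (exp(4*I*pi/5))] = 0/5 = 0
  <chi_1*chi_0, chi_4> = (1/5)[1*(1)*conj(1) + 1*(exp(2*I*pi/5))*conj(exp(-2*I*pi/5)) + 1*(exp(4*I*pi/5))*conj(exp(-4*I*pi/5)) + 1*(exp(-4*I*pi/5))*conj(exp(4*I*pi/5)) + 1*(exp(-2*I*pi/5))*conj(exp(2*I*pi/5))]
      = (1/5)[(1) + (exp(4*I*pi/5)) + (exp(-2*I*pi/5)) + (exp(2*I*pi/5)) + (exp(-4*I*pi/5))] = 0/5 = 0
(Exp terms are combined using exp(i*s)*conj(exp(i*t)) = exp(i*(s-t)), and sums of them are collapsed using the identity that for every m > 1 the m distinct m-th roots of unity sum to 0, e.g. 1 + exp(2*I*pi/3) + exp(-2*I*pi/3) = 0.)
Hence the multiplicities are chi_1: 1. Dimension check: dim(chi_1)*dim(chi_0) = 1*1 = 1 and sum (mult * dim) = 1*1 = 1.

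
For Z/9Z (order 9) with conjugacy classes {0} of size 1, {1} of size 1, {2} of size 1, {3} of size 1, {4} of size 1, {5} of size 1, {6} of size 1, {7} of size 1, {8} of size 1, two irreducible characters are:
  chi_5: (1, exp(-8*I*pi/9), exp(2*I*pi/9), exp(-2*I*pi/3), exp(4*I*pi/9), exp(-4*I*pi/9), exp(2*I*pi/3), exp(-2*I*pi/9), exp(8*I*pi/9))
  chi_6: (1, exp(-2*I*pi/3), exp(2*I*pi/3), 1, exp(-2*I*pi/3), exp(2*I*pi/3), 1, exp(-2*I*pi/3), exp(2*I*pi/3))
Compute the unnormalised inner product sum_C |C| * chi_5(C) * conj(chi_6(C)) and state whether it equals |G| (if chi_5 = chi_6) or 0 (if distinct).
Sum = 0; so <chi_5, chi_6> = 0 (distinct irreducibles are orthogonal).

Argument: Compute term by term over conjugacy classes (|C| * chi_5(C) * conj(chi_6(C))):
  1*(1)*conj(1) + 1*(exp(-8*I*pi/9))*conj(exp(-2*I*pi/3)) + 1*(exp(2*I*pi/9))*conj(exp(2*I*pi/3)) + 1*(exp(-2*I*pi/3))*conj(1) + 1*(exp(4*I*pi/9))*conj(exp(-2*I*pi/3)) + 1*(exp(-4*I*pi/9))*conj(exp(2*I*pi/3)) + 1*(exp(2*I*pi/3))*conj(1) + 1*(exp(-2*I*pi/9))*conj(exp(-2*I*pi/3)) + 1*(exp(8*I*pi/9))*conj(exp(2*I*pi/3))
  = (1) + (exp(-2*I*pi/9)) + (exp(-4*I*pi/9)) + (exp(-2*I*pi/3)) + (exp(-8*I*pi/9)) + (exp(8*I*pi/9)) + (exp(2*I*pi/3)) + (exp(4*I*pi/9)) + (exp(2*I*pi/9))
  = 0.
(Exp terms are combined using exp(i*s)*conj(exp(i*t)) = exp(i*(s-t)), and sums of them are collapsed using the identity that for every m > 1 the m distinct m-th roots of unity sum to 0, e.g. 1 + exp(2*I*pi/3) + exp(-2*I*pi/3) = 0.)
Dividing by |G| = 9 gives 0/9 = 0, matching the row-orthogonality relation <chi_5, chi_6> = [chi_5 = chi_6].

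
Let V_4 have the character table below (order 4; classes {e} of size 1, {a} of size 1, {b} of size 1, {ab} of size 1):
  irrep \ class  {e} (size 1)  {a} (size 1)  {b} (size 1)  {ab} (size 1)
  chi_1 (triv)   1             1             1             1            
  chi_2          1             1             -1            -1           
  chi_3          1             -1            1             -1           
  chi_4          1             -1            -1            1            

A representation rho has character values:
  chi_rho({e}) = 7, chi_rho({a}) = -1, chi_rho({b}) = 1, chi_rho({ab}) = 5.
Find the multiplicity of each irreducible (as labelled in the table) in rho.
Multiplicities: chi_1: 3, chi_2: 0, chi_3: 1, chi_4: 3.

Justification: Use <chi_rho, chi> = (1/|G|) sum_C |C| * chi_rho(C) * conj(chi(C)) with |G| = 4 for each irreducible chi in the table:
  <chi_rho, chi_1> = (1/4)[1*(7)*conj(1) + 1*(-1)*conj(1) + 1*(1)*conj(1) + 1*(5)*conj(1)]
      = (1/4)[(7) + (-1) + (1) + (5)] = 12/4 = 3
  <chi_rho, chi_2> = (1/4)[1*(7)*conj(1) + 1*(-1)*conj(1) + 1*(1)*conj(-1) + 1*(5)*conj(-1)]
      = (1/4)[(7) + (-1) + (-1) + (-5)] = 0/4 = 0
  <chi_rho, chi_3> = (1/4)[1*(7)*conj(1) + 1*(-1)*conj(-1) + 1*(1)*conj(1) + 1*(5)*conj(-1)]
      = (1/4)[(7) + (1) + (1) + (-5)] = 4/4 = 1
  <chi_rho, chi_4> = (1/4)[1*(7)*conj(1) + 1*(-1)*conj(-1) + 1*(1)*conj(-1) + 1*(5)*conj(1)]
      = (1/4)[(7) + (1) + (-1) + (5)] = 12/4 = 3
Dimension check: dim(rho) = sum (mult * dim) = 3*1 + 0*1 + 1*1 + 3*1 = 7 = chi_rho(e) = 7.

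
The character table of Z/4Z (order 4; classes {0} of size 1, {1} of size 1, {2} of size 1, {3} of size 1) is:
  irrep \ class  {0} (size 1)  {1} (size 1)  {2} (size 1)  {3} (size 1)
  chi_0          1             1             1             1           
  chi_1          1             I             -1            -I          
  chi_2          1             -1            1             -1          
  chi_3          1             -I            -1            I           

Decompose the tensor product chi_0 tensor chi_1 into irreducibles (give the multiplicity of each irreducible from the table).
chi_0 tensor chi_1 = chi_1 (all other irreducibles have multiplicity 0).

Explanation: The character of a tensor product is the pointwise product (chi_0 * chi_1)(C) = chi_0(C) * chi_1(C):
  {0}: (1)*(1), {1}: (1)*(I), {2}: (1)*(-1), {3}: (1)*(-I)
so (chi_0 * chi_1) takes values
  {0} -> 1, {1} -> I, {2} -> -1, {3} -> -I.
Now take the inner product of this character with each irreducible chi from the table, <chi_0*chi_1, chi> = (1/4) sum_C |C| (chi_0*chi_1)(C) conj(chi(C)):
  <chi_0*chi_1, chi_0> = (1/4)[1*(1)*conj(1) + 1*(I)*conj(1) + 1*(-1)*conj(1) + 1*(-I)*conj(1)]
      = (1/4)[(1) + (I) + (-1) + (-I)] = 0/4 = 0
  <chi_0*chi_1, chi_1> = (1/4)[1*(1)*conj(1) + 1*(I)*conj(I) + 1*(-1)*conj(-1) + 1*(-I)*conj(-I)]
      = (1/4)[(1) + (1) + (1) + (1)] = 4/4 = 1
  <chi_0*chi_1, chi_2> = (1/4)[1*(1)*conj(1) + 1*(I)*conj(-1) + 1*(-1)*conj(1) + 1*(-I)*conj(-1)]
      = (1/4)[(1) + (-I) + (-1) + (I)] = 0/4 = 0
  <chi_0*chi_1, chi_3> = (1/4)[1*(1)*conj(1) + 1*(I)*conj(-I) + 1*(-1)*conj(-1) + 1*(-I)*conj(I)]
      = (1/4)[(1) + (-1) + (1) + (-1)] = 0/4 = 0
(Exp terms are combined using exp(i*s)*conj(exp(i*t)) = exp(i*(s-t)), and sums of them are collapsed using the identity that for every m > 1 the m distinct m-th roots of unity sum to 0, e.g. 1 + exp(2*I*pi/3) + exp(-2*I*pi/3) = 0.)
Hence the multiplicities are chi_1: 1. Dimension check: dim(chi_0)*dim(chi_1) = 1*1 = 1 and sum (mult * dim) = 1*1 = 1.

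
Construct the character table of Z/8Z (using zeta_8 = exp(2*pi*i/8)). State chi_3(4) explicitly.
Character table of Z/8Z (irreps indexed chi_0,...,chi_7 with chi_k(m) = zeta_8^(k*m), zeta_8 = exp(2*pi*i/8)):
  irrep \ class  {0} (size 1)  {1} (size 1)    {2} (size 1)  {3} (size 1)    {4} (size 1)  {5} (size 1)    {6} (size 1)  {7} (size 1)  
  chi_0          1             1               1             1               1             1               1             1             
  chi_1          1             exp(I*pi/4)     I             exp(3*I*pi/4)   -1            exp(-3*I*pi/4)  -I            exp(-I*pi/4)  
  chi_2          1             I               -1            -I              1             I               -1            -I            
  chi_3          1             exp(3*I*pi/4)   -I            exp(I*pi/4)     -1            exp(-I*pi/4)    I             exp(-3*I*pi/4)
  chi_4          1             -1              1             -1              1             -1              1             -1            
  chi_5          1             exp(-3*I*pi/4)  I             exp(-I*pi/4)    -1            exp(I*pi/4)     -I            exp(3*I*pi/4) 
  chi_6          1             -I              -1            I               1             -I              -1            I             
  chi_7          1             exp(-I*pi/4)    -I            exp(-3*I*pi/4)  -1            exp(3*I*pi/4)   I             exp(I*pi/4)   

Spot check: chi_3(4) = zeta_8^(3*4) = zeta_8^12 = -1.

Solution. Z/8Z is abelian, so all 8 irreducible complex representations are 1-dimensional. They are given by chi_k(m) = zeta_8^(k*m) for k = 0,...,7. Row orthogonality: sum_m chi_k(m) conj(chi_l(m)) = 8 * [k = l].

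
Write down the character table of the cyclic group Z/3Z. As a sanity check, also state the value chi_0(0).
Character table of Z/3Z (irreps indexed chi_0,...,chi_2 with chi_k(m) = zeta_3^(k*m), zeta_3 = exp(2*pi*i/3)):
  irrep \ class  {0} (size 1)  {1} (size 1)    {2} (size 1)  
  chi_0          1             1               1             
  chi_1          1             exp(2*I*pi/3)   exp(-2*I*pi/3)
  chi_2          1             exp(-2*I*pi/3)  exp(2*I*pi/3) 

Spot check: chi_0(0) = zeta_3^(0*0) = zeta_3^0 = 1.

Z/3Z is abelian, so all 3 irreducible complex representations are 1-dimensional. They are given by chi_k(m) = zeta_3^(k*m) for k = 0,...,2. Row orthogonality: sum_m chi_k(m) conj(chi_l(m)) = 3 * [k = l].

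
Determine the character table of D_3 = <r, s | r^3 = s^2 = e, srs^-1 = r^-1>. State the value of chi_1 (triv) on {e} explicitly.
Conjugacy classes: {e} of size 1, {r^1, r^2} of size 2, {s, sr, ..., sr^2} of size 3.
Character table:
  irrep \ class              {e} (size 1)  {r^1, r^2} (size 2)  {s, sr, ..., sr^2} (size 3)
  chi_1 (triv)               1             1                    1                          
  chi_2 (sign: r->1, s->-1)  1             1                    -1                         
  chi_3 (2d, j=1)            2             -1                   0                          

Spot check: chi_1 (triv) on {e} = 1.

Reasoning: D_3 has order 2*3 = 6 with 3 conjugacy classes, hence 3 irreducibles. Sum of squared dims 1 + 1 + 4 = 6 = |G|. Linear characters come from the abelianisation; the 2-dimensional irreps have character r^k -> 2*cos(2*pi*j*k/3), reflections -> 0.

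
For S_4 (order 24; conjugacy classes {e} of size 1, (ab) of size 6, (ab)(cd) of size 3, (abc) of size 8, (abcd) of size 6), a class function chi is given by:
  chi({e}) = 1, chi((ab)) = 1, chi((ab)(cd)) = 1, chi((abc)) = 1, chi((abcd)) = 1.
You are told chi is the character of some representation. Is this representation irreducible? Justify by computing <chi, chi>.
Irreducible: <chi, chi> = 1.

Details: <chi, chi> = (1/|G|) sum_C |C| * |chi(C)|^2 = (1/24)[1*|1|^2 + 6*|1|^2 + 3*|1|^2 + 8*|1|^2 + 6*|1|^2]
  = (1/24)[(1) + (6) + (3) + (8) + (6)] = 24/24 = 1.
A character is irreducible iff <chi, chi> = 1, so this representation is irreducible.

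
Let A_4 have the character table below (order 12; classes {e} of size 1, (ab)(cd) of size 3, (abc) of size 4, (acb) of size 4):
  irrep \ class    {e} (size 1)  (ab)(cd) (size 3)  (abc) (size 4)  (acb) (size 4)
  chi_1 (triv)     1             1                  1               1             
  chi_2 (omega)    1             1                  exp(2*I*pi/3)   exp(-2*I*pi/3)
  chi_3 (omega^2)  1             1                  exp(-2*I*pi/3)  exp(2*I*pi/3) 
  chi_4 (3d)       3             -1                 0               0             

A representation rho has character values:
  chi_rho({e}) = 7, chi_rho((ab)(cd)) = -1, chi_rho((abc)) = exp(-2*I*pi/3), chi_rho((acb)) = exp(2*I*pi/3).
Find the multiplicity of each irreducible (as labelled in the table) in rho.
Multiplicities: chi_1: 0, chi_2: 0, chi_3: 1, chi_4: 2.

Argument: Use <chi_rho, chi> = (1/|G|) sum_C |C| * chi_rho(C) * conj(chi(C)) with |G| = 12 for each irreducible chi in the table:
  <chi_rho, chi_1> = (1/12)[1*(7)*conj(1) + 3*(-1)*conj(1) + 4*(exp(-2*I*pi/3))*conj(1) + 4*(exp(2*I*pi/3))*conj(1)]
      = (1/12)[(7) + (-3) + (4*exp(-2*I*pi/3)) + (4*exp(2*I*pi/3))] = 0/12 = 0
  <chi_rho, chi_2> = (1/12)[1*(7)*conj(1) + 3*(-1)*conj(1) + 4*(exp(-2*I*pi/3))*conj(exp(2*I*pi/3)) + 4*(exp(2*I*pi/3))*conj(exp(-2*I*pi/3))]
      = (1/12)[(7) + (-3) + (4*exp(2*I*pi/3)) + (4*exp(-2*I*pi/3))] = 0/12 = 0
  <chi_rho, chi_3> = (1/12)[1*(7)*conj(1) + 3*(-1)*conj(1) + 4*(exp(-2*I*pi/3))*conj(exp(-2*I*pi/3)) + 4*(exp(2*I*pi/3))*conj(exp(2*I*pi/3))]
      = (1/12)[(7) + (-3) + (4) + (4)] = 12/12 = 1
  <chi_rho, chi_4> = (1/12)[1*(7)*conj(3) + 3*(-1)*conj(-1) + 4*(exp(-2*I*pi/3))*conj(0) + 4*(exp(2*I*pi/3))*conj(0)]
      = (1/12)[(21) + (3) + (0) + (0)] = 24/12 = 2
(Exp terms are combined using exp(i*s)*conj(exp(i*t)) = exp(i*(s-t)), and sums of them are collapsed using the identity that for every m > 1 the m distinct m-th roots of unity sum to 0, e.g. 1 + exp(2*I*pi/3) + exp(-2*I*pi/3) = 0.)
Dimension check: dim(rho) = sum (mult * dim) = 0*1 + 0*1 + 1*1 + 2*3 = 7 = chi_rho(e) = 7.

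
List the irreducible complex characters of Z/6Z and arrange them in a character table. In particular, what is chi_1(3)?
Character table of Z/6Z (irreps indexed chi_0,...,chi_5 with chi_k(m) = zeta_6^(k*m), zeta_6 = exp(2*pi*i/6)):
  irrep \ class  {0} (size 1)  {1} (size 1)    {2} (size 1)    {3} (size 1)  {4} (size 1)    {5} (size 1)  
  chi_0          1             1               1               1             1               1             
  chi_1          1             exp(I*pi/3)     exp(2*I*pi/3)   -1            exp(-2*I*pi/3)  exp(-I*pi/3)  
  chi_2          1             exp(2*I*pi/3)   exp(-2*I*pi/3)  1             exp(2*I*pi/3)   exp(-2*I*pi/3)
  chi_3          1             -1              1               -1            1               -1            
  chi_4          1             exp(-2*I*pi/3)  exp(2*I*pi/3)   1             exp(-2*I*pi/3)  exp(2*I*pi/3) 
  chi_5          1             exp(-I*pi/3)    exp(-2*I*pi/3)  -1            exp(2*I*pi/3)   exp(I*pi/3)   

Spot check: chi_1(3) = zeta_6^(1*3) = zeta_6^3 = -1.

Proof sketch: Z/6Z is abelian, so all 6 irreducible complex representations are 1-dimensional. They are given by chi_k(m) = zeta_6^(k*m) for k = 0,...,5. Row orthogonality: sum_m chi_k(m) conj(chi_l(m)) = 6 * [k = l].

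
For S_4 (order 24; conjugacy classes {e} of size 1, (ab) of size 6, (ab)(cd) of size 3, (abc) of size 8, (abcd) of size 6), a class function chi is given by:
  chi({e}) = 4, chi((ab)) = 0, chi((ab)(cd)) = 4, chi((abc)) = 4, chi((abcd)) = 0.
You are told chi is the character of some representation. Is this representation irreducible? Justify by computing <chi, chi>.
Not irreducible (reducible): <chi, chi> = 8 > 1.

Argument: <chi, chi> = (1/|G|) sum_C |C| * |chi(C)|^2 = (1/24)[1*|4|^2 + 6*|0|^2 + 3*|4|^2 + 8*|4|^2 + 6*|0|^2]
  = (1/24)[(16) + (0) + (48) + (128) + (0)] = 192/24 = 8.
A character is irreducible iff <chi, chi> = 1, so this representation is reducible.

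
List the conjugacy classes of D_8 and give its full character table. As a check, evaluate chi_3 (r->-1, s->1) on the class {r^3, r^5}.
Conjugacy classes: {e} of size 1, {r^4} of size 1, {r^1, r^7} of size 2, {r^2, r^6} of size 2, {r^3, r^5} of size 2, {s, sr^2, ...} of size 4, {sr, sr^3, ...} of size 4.
Character table:
  irrep \ class              {e} (size 1)  {r^4} (size 1)  {r^1, r^7} (size 2)  {r^2, r^6} (size 2)  {r^3, r^5} (size 2)  {s, sr^2, ...} (size 4)  {sr, sr^3, ...} (size 4)
  chi_1 (triv)               1             1               1                    1                    1                    1                        1                       
  chi_2 (sign: r->1, s->-1)  1             1               1                    1                    1                    -1                       -1                      
  chi_3 (r->-1, s->1)        1             1               -1                   1                    -1                   1                        -1                      
  chi_4 (r->-1, s->-1)       1             1               -1                   1                    -1                   -1                       1                       
  chi_5 (2d, j=1)            2             -2              sqrt(2)              0                    -sqrt(2)             0                        0                       
  chi_6 (2d, j=2)            2             2               0                    -2                   0                    0                        0                       
  chi_7 (2d, j=3)            2             -2              -sqrt(2)             0                    sqrt(2)              0                        0                       

Spot check: chi_3 (r->-1, s->1) on {r^3, r^5} = -1.

Justification: D_8 has order 2*8 = 16 with 7 conjugacy classes, hence 7 irreducibles. Sum of squared dims 1 + 1 + 1 + 1 + 4 + 4 + 4 = 16 = |G|. Linear characters come from the abelianisation; the 2-dimensional irreps have character r^k -> 2*cos(2*pi*j*k/8), reflections -> 0.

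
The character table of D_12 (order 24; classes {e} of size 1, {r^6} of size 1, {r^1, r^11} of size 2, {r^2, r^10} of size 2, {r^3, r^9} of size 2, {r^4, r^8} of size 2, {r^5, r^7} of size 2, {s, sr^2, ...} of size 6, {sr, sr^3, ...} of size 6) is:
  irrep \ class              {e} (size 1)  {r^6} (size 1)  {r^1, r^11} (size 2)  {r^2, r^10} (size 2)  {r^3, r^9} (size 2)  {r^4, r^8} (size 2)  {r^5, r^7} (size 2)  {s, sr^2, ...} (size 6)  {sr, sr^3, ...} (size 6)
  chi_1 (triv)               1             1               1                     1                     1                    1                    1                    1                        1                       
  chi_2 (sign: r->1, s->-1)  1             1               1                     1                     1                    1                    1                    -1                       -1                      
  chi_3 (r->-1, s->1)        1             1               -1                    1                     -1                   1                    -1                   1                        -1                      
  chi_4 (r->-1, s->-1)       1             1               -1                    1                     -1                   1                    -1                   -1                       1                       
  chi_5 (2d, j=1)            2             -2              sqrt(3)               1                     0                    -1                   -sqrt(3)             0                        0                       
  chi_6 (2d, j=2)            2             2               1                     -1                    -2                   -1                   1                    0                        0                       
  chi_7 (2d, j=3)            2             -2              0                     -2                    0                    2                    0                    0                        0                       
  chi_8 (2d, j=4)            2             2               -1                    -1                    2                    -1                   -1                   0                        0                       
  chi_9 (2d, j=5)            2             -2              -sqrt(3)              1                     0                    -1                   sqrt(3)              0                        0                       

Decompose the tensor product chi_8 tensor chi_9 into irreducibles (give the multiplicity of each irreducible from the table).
chi_8 tensor chi_9 = chi_5 + chi_7 (all other irreducibles have multiplicity 0).

The character of a tensor product is the pointwise product (chi_8 * chi_9)(C) = chi_8(C) * chi_9(C):
  {e}: (2)*(2), {r^6}: (2)*(-2), {r^1, r^11}: (-1)*(-sqrt(3)), {r^2, r^10}: (-1)*(1), {r^3, r^9}: (2)*(0), {r^4, r^8}: (-1)*(-1), {r^5, r^7}: (-1)*(sqrt(3)), {s, sr^2, ...}: (0)*(0), {sr, sr^3, ...}: (0)*(0)
so (chi_8 * chi_9) takes values
  {e} -> 4, {r^6} -> -4, {r^1, r^11} -> sqrt(3), {r^2, r^10} -> -1, {r^3, r^9} -> 0, {r^4, r^8} -> 1, {r^5, r^7} -> -sqrt(3), {s, sr^2, ...} -> 0, {sr, sr^3, ...} -> 0.
Now take the inner product of this character with each irreducible chi from the table, <chi_8*chi_9, chi> = (1/24) sum_C |C| (chi_8*chi_9)(C) conj(chi(C)):
  <chi_8*chi_9, chi_1> = (1/24)[1*(4)*conj(1) + 1*(-4)*conj(1) + 2*(sqrt(3))*conj(1) + 2*(-1)*conj(1) + 2*(0)*conj(1) + 2*(1)*conj(1) + 2*(-sqrt(3))*conj(1) + 6*(0)*conj(1) + 6*(0)*conj(1)]
      = (1/24)[(4) + (-4) + (2*sqrt(3)) + (-2) + (0) + (2) + (-2*sqrt(3)) + (0) + (0)] = 0/24 = 0
  <chi_8*chi_9, chi_2> = (1/24)[1*(4)*conj(1) + 1*(-4)*conj(1) + 2*(sqrt(3))*conj(1) + 2*(-1)*conj(1) + 2*(0)*conj(1) + 2*(1)*conj(1) + 2*(-sqrt(3))*conj(1) + 6*(0)*conj(-1) + 6*(0)*conj(-1)]
      = (1/24)[(4) + (-4) + (2*sqrt(3)) + (-2) + (0) + (2) + (-2*sqrt(3)) + (0) + (0)] = 0/24 = 0
  <chi_8*chi_9, chi_3> = (1/24)[1*(4)*conj(1) + 1*(-4)*conj(1) + 2*(sqrt(3))*conj(-1) + 2*(-1)*conj(1) + 2*(0)*conj(-1) + 2*(1)*conj(1) + 2*(-sqrt(3))*conj(-1) + 6*(0)*conj(1) + 6*(0)*conj(-1)]
      = (1/24)[(4) + (-4) + (-2*sqrt(3)) + (-2) + (0) + (2) + (2*sqrt(3)) + (0) + (0)] = 0/24 = 0
  <chi_8*chi_9, chi_4> = (1/24)[1*(4)*conj(1) + 1*(-4)*conj(1) + 2*(sqrt(3))*conj(-1) + 2*(-1)*conj(1) + 2*(0)*conj(-1) + 2*(1)*conj(1) + 2*(-sqrt(3))*conj(-1) + 6*(0)*conj(-1) + 6*(0)*conj(1)]
      = (1/24)[(4) + (-4) + (-2*sqrt(3)) + (-2) + (0) + (2) + (2*sqrt(3)) + (0) + (0)] = 0/24 = 0
  <chi_8*chi_9, chi_5> = (1/24)[1*(4)*conj(2) + 1*(-4)*conj(-2) + 2*(sqrt(3))*conj(sqrt(3)) + 2*(-1)*conj(1) + 2*(0)*conj(0) + 2*(1)*conj(-1) + 2*(-sqrt(3))*conj(-sqrt(3)) + 6*(0)*conj(0) + 6*(0)*conj(0)]
      = (1/24)[(8) + (8) + (6) + (-2) + (0) + (-2) + (6) + (0) + (0)] = 24/24 = 1
  <chi_8*chi_9, chi_6> = (1/24)[1*(4)*conj(2) + 1*(-4)*conj(2) + 2*(sqrt(3))*conj(1) + 2*(-1)*conj(-1) + 2*(0)*conj(-2) + 2*(1)*conj(-1) + 2*(-sqrt(3))*conj(1) + 6*(0)*conj(0) + 6*(0)*conj(0)]
      = (1/24)[(8) + (-8) + (2*sqrt(3)) + (2) + (0) + (-2) + (-2*sqrt(3)) + (0) + (0)] = 0/24 = 0
  <chi_8*chi_9, chi_7> = (1/24)[1*(4)*conj(2) + 1*(-4)*conj(-2) + 2*(sqrt(3))*conj(0) + 2*(-1)*conj(-2) + 2*(0)*conj(0) + 2*(1)*conj(2) + 2*(-sqrt(3))*conj(0) + 6*(0)*conj(0) + 6*(0)*conj(0)]
      = (1/24)[(8) + (8) + (0) + (4) + (0) + (4) + (0) + (0) + (0)] = 24/24 = 1
  <chi_8*chi_9, chi_8> = (1/24)[1*(4)*conj(2) + 1*(-4)*conj(2) + 2*(sqrt(3))*conj(-1) + 2*(-1)*conj(-1) + 2*(0)*conj(2) + 2*(1)*conj(-1) + 2*(-sqrt(3))*conj(-1) + 6*(0)*conj(0) + 6*(0)*conj(0)]
      = (1/24)[(8) + (-8) + (-2*sqrt(3)) + (2) + (0) + (-2) + (2*sqrt(3)) + (0) + (0)] = 0/24 = 0
  <chi_8*chi_9, chi_9> = (1/24)[1*(4)*conj(2) + 1*(-4)*conj(-2) + 2*(sqrt(3))*conj(-sqrt(3)) + 2*(-1)*conj(1) + 2*(0)*conj(0) + 2*(1)*conj(-1) + 2*(-sqrt(3))*conj(sqrt(3)) + 6*(0)*conj(0) + 6*(0)*conj(0)]
      = (1/24)[(8) + (8) + (-6) + (-2) + (0) + (-2) + (-6) + (0) + (0)] = 0/24 = 0
Hence the multiplicities are chi_5: 1, chi_7: 1. Dimension check: dim(chi_8)*dim(chi_9) = 2*2 = 4 and sum (mult * dim) = 1*2 + 1*2 = 4.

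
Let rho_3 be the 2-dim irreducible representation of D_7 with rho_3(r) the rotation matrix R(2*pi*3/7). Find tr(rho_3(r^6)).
chi_{rho_3}(r^6) = 2*cos(2*pi*3*6/7) = -2*cos(pi/7)

Proof sketch: rho_3(r^6) is rotation by angle 2*pi*3*6/7, whose trace is 2*cos(2*pi*3*6/7) = -2*cos(pi/7).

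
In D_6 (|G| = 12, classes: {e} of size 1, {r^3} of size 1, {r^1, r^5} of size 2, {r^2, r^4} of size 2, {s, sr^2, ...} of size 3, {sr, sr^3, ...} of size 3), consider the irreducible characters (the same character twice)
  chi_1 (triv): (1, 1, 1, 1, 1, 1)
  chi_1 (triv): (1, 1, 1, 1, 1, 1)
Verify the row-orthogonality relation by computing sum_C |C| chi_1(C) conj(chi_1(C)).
Sum = 12 = |G| = 12; so <chi_1, chi_1> = 1 (norm-1 confirms irreducibility).

Derivation: Compute term by term over conjugacy classes (|C| * chi_1(C) * conj(chi_1(C))):
  1*(1)*conj(1) + 1*(1)*conj(1) + 2*(1)*conj(1) + 2*(1)*conj(1) + 3*(1)*conj(1) + 3*(1)*conj(1)
  = (1) + (1) + (2) + (2) + (3) + (3)
  = 12.
Dividing by |G| = 12 gives 12/12 = 1, matching the row-orthogonality relation <chi_1, chi_1> = [chi_1 = chi_1].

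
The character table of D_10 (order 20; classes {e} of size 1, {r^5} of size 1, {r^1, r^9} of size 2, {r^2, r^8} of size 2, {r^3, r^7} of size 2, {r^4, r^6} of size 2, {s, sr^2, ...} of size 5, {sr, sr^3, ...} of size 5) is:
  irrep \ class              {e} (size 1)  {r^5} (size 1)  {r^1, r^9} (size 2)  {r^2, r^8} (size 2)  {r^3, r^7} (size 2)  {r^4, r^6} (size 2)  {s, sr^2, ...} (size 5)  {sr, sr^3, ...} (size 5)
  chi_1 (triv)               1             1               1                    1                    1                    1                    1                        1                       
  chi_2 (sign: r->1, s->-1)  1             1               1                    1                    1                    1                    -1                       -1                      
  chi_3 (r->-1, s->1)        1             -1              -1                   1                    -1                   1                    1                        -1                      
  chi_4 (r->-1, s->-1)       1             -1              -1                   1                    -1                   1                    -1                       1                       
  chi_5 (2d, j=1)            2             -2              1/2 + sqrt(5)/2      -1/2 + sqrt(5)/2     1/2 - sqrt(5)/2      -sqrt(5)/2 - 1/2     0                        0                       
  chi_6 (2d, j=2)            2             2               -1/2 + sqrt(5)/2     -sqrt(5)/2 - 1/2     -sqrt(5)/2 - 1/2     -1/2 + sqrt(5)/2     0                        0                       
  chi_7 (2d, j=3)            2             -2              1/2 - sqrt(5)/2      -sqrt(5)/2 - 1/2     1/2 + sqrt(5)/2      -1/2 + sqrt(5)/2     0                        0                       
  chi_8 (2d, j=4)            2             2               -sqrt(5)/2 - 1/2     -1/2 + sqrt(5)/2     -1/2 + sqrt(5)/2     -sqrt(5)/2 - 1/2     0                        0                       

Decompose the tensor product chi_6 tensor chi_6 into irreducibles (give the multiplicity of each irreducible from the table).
chi_6 tensor chi_6 = chi_1 + chi_2 + chi_8 (all other irreducibles have multiplicity 0).

Solution. The character of a tensor product is the pointwise product (chi_6 * chi_6)(C) = chi_6(C) * chi_6(C):
  {e}: (2)*(2), {r^5}: (2)*(2), {r^1, r^9}: (-1/2 + sqrt(5)/2)*(-1/2 + sqrt(5)/2), {r^2, r^8}: (-sqrt(5)/2 - 1/2)*(-sqrt(5)/2 - 1/2), {r^3, r^7}: (-sqrt(5)/2 - 1/2)*(-sqrt(5)/2 - 1/2), {r^4, r^6}: (-1/2 + sqrt(5)/2)*(-1/2 + sqrt(5)/2), {s, sr^2, ...}: (0)*(0), {sr, sr^3, ...}: (0)*(0)
so (chi_6 * chi_6) takes values
  {e} -> 4, {r^5} -> 4, {r^1, r^9} -> 3/2 - sqrt(5)/2, {r^2, r^8} -> sqrt(5)/2 + 3/2, {r^3, r^7} -> sqrt(5)/2 + 3/2, {r^4, r^6} -> 3/2 - sqrt(5)/2, {s, sr^2, ...} -> 0, {sr, sr^3, ...} -> 0.
Now take the inner product of this character with each irreducible chi from the table, <chi_6*chi_6, chi> = (1/20) sum_C |C| (chi_6*chi_6)(C) conj(chi(C)):
  <chi_6*chi_6, chi_1> = (1/20)[1*(4)*conj(1) + 1*(4)*conj(1) + 2*(3/2 - sqrt(5)/2)*conj(1) + 2*(sqrt(5)/2 + 3/2)*conj(1) + 2*(sqrt(5)/2 + 3/2)*conj(1) + 2*(3/2 - sqrt(5)/2)*conj(1) + 5*(0)*conj(1) + 5*(0)*conj(1)]
      = (1/20)[(4) + (4) + (3 - sqrt(5)) + (sqrt(5) + 3) + (sqrt(5) + 3) + (3 - sqrt(5)) + (0) + (0)] = 20/20 = 1
  <chi_6*chi_6, chi_2> = (1/20)[1*(4)*conj(1) + 1*(4)*conj(1) + 2*(3/2 - sqrt(5)/2)*conj(1) + 2*(sqrt(5)/2 + 3/2)*conj(1) + 2*(sqrt(5)/2 + 3/2)*conj(1) + 2*(3/2 - sqrt(5)/2)*conj(1) + 5*(0)*conj(-1) + 5*(0)*conj(-1)]
      = (1/20)[(4) + (4) + (3 - sqrt(5)) + (sqrt(5) + 3) + (sqrt(5) + 3) + (3 - sqrt(5)) + (0) + (0)] = 20/20 = 1
  <chi_6*chi_6, chi_3> = (1/20)[1*(4)*conj(1) + 1*(4)*conj(-1) + 2*(3/2 - sqrt(5)/2)*conj(-1) + 2*(sqrt(5)/2 + 3/2)*conj(1) + 2*(sqrt(5)/2 + 3/2)*conj(-1) + 2*(3/2 - sqrt(5)/2)*conj(1) + 5*(0)*conj(1) + 5*(0)*conj(-1)]
      = (1/20)[(4) + (-4) + (-3 + sqrt(5)) + (sqrt(5) + 3) + (-3 - sqrt(5)) + (3 - sqrt(5)) + (0) + (0)] = 0/20 = 0
  <chi_6*chi_6, chi_4> = (1/20)[1*(4)*conj(1) + 1*(4)*conj(-1) + 2*(3/2 - sqrt(5)/2)*conj(-1) + 2*(sqrt(5)/2 + 3/2)*conj(1) + 2*(sqrt(5)/2 + 3/2)*conj(-1) + 2*(3/2 - sqrt(5)/2)*conj(1) + 5*(0)*conj(-1) + 5*(0)*conj(1)]
      = (1/20)[(4) + (-4) + (-3 + sqrt(5)) + (sqrt(5) + 3) + (-3 - sqrt(5)) + (3 - sqrt(5)) + (0) + (0)] = 0/20 = 0
  <chi_6*chi_6, chi_5> = (1/20)[1*(4)*conj(2) + 1*(4)*conj(-2) + 2*(3/2 - sqrt(5)/2)*conj(1/2 + sqrt(5)/2) + 2*(sqrt(5)/2 + 3/2)*conj(-1/2 + sqrt(5)/2) + 2*(sqrt(5)/2 + 3/2)*conj(1/2 - sqrt(5)/2) + 2*(3/2 - sqrt(5)/2)*conj(-sqrt(5)/2 - 1/2) + 5*(0)*conj(0) + 5*(0)*conj(0)]
      = (1/20)[(8) + (-8) + (-1 + sqrt(5)) + (1 + sqrt(5)) + (-sqrt(5) - 1) + (1 - sqrt(5)) + (0) + (0)] = 0/20 = 0
  <chi_6*chi_6, chi_6> = (1/20)[1*(4)*conj(2) + 1*(4)*conj(2) + 2*(3/2 - sqrt(5)/2)*conj(-1/2 + sqrt(5)/2) + 2*(sqrt(5)/2 + 3/2)*conj(-sqrt(5)/2 - 1/2) + 2*(sqrt(5)/2 + 3/2)*conj(-sqrt(5)/2 - 1/2) + 2*(3/2 - sqrt(5)/2)*conj(-1/2 + sqrt(5)/2) + 5*(0)*conj(0) + 5*(0)*conj(0)]
      = (1/20)[(8) + (8) + (-4 + 2*sqrt(5)) + (-2*sqrt(5) - 4) + (-2*sqrt(5) - 4) + (-4 + 2*sqrt(5)) + (0) + (0)] = 0/20 = 0
  <chi_6*chi_6, chi_7> = (1/20)[1*(4)*conj(2) + 1*(4)*conj(-2) + 2*(3/2 - sqrt(5)/2)*conj(1/2 - sqrt(5)/2) + 2*(sqrt(5)/2 + 3/2)*conj(-sqrt(5)/2 - 1/2) + 2*(sqrt(5)/2 + 3/2)*conj(1/2 + sqrt(5)/2) + 2*(3/2 - sqrt(5)/2)*conj(-1/2 + sqrt(5)/2) + 5*(0)*conj(0) + 5*(0)*conj(0)]
      = (1/20)[(8) + (-8) + (4 - 2*sqrt(5)) + (-2*sqrt(5) - 4) + (4 + 2*sqrt(5)) + (-4 + 2*sqrt(5)) + (0) + (0)] = 0/20 = 0
  <chi_6*chi_6, chi_8> = (1/20)[1*(4)*conj(2) + 1*(4)*conj(2) + 2*(3/2 - sqrt(5)/2)*conj(-sqrt(5)/2 - 1/2) + 2*(sqrt(5)/2 + 3/2)*conj(-1/2 + sqrt(5)/2) + 2*(sqrt(5)/2 + 3/2)*conj(-1/2 + sqrt(5)/2) + 2*(3/2 - sqrt(5)/2)*conj(-sqrt(5)/2 - 1/2) + 5*(0)*conj(0) + 5*(0)*conj(0)]
      = (1/20)[(8) + (8) + (1 - sqrt(5)) + (1 + sqrt(5)) + (1 + sqrt(5)) + (1 - sqrt(5)) + (0) + (0)] = 20/20 = 1
Hence the multiplicities are chi_1: 1, chi_2: 1, chi_8: 1. Dimension check: dim(chi_6)*dim(chi_6) = 2*2 = 4 and sum (mult * dim) = 1*1 + 1*1 + 1*2 = 4.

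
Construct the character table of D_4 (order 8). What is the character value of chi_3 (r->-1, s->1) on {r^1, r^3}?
Conjugacy classes: {e} of size 1, {r^2} of size 1, {r^1, r^3} of size 2, {s, sr^2, ...} of size 2, {sr, sr^3, ...} of size 2.
Character table:
  irrep \ class              {e} (size 1)  {r^2} (size 1)  {r^1, r^3} (size 2)  {s, sr^2, ...} (size 2)  {sr, sr^3, ...} (size 2)
  chi_1 (triv)               1             1               1                    1                        1                       
  chi_2 (sign: r->1, s->-1)  1             1               1                    -1                       -1                      
  chi_3 (r->-1, s->1)        1             1               -1                   1                        -1                      
  chi_4 (r->-1, s->-1)       1             1               -1                   -1                       1                       
  chi_5 (2d, j=1)            2             -2              0                    0                        0                       

Spot check: chi_3 (r->-1, s->1) on {r^1, r^3} = -1.

Justification: D_4 has order 2*4 = 8 with 5 conjugacy classes, hence 5 irreducibles. Sum of squared dims 1 + 1 + 1 + 1 + 4 = 8 = |G|. Linear characters come from the abelianisation; the 2-dimensional irreps have character r^k -> 2*cos(2*pi*j*k/4), reflections -> 0.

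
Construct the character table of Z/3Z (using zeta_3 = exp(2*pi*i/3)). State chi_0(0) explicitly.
Character table of Z/3Z (irreps indexed chi_0,...,chi_2 with chi_k(m) = zeta_3^(k*m), zeta_3 = exp(2*pi*i/3)):
  irrep \ class  {0} (size 1)  {1} (size 1)    {2} (size 1)  
  chi_0          1             1               1             
  chi_1          1             exp(2*I*pi/3)   exp(-2*I*pi/3)
  chi_2          1             exp(-2*I*pi/3)  exp(2*I*pi/3) 

Spot check: chi_0(0) = zeta_3^(0*0) = zeta_3^0 = 1.

Argument: Z/3Z is abelian, so all 3 irreducible complex representations are 1-dimensional. They are given by chi_k(m) = zeta_3^(k*m) for k = 0,...,2. Row orthogonality: sum_m chi_k(m) conj(chi_l(m)) = 3 * [k = l].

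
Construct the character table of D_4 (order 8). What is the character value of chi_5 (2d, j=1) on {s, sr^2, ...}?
Conjugacy classes: {e} of size 1, {r^2} of size 1, {r^1, r^3} of size 2, {s, sr^2, ...} of size 2, {sr, sr^3, ...} of size 2.
Character table:
  irrep \ class              {e} (size 1)  {r^2} (size 1)  {r^1, r^3} (size 2)  {s, sr^2, ...} (size 2)  {sr, sr^3, ...} (size 2)
  chi_1 (triv)               1             1               1                    1                        1                       
  chi_2 (sign: r->1, s->-1)  1             1               1                    -1                       -1                      
  chi_3 (r->-1, s->1)        1             1               -1                   1                        -1                      
  chi_4 (r->-1, s->-1)       1             1               -1                   -1                       1                       
  chi_5 (2d, j=1)            2             -2              0                    0                        0                       

Spot check: chi_5 (2d, j=1) on {s, sr^2, ...} = 0.

Why: D_4 has order 2*4 = 8 with 5 conjugacy classes, hence 5 irreducibles. Sum of squared dims 1 + 1 + 1 + 1 + 4 = 8 = |G|. Linear characters come from the abelianisation; the 2-dimensional irreps have character r^k -> 2*cos(2*pi*j*k/4), reflections -> 0.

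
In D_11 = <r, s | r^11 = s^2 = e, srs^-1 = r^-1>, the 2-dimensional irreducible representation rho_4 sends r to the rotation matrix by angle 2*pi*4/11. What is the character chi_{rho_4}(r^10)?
chi_{rho_4}(r^10) = 2*cos(2*pi*4*10/11) = -2*cos(3*pi/11)

Why: rho_4(r^10) is rotation by angle 2*pi*4*10/11, whose trace is 2*cos(2*pi*4*10/11) = -2*cos(3*pi/11).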